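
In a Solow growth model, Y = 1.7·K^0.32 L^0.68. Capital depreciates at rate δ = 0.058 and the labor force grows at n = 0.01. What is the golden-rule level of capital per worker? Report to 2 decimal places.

Capital per worker breaks even when investment replaces (n + δ)·k; here n + δ = 0.068.
At the golden rule the marginal product of capital equals n+δ: 0.32·1.7·k^(0.32−1) = 0.068. Solving, k_gold = (0.32·1.7/0.068)^(1/0.68) ≈ 21.2850.

k_gold ≈ 21.28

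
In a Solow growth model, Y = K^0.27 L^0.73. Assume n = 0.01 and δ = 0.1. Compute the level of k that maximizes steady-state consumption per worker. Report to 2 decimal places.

k_gold ≈ 3.42

Break-even investment rate: n + δ = 0.01 + 0.1 = 0.11.
Maximizing c = f(k) − (n+δ)·k gives f'(k) = n+δ, i.e. 0.27·k^(0.27−1) = 0.11, so k_gold = (0.27/0.11)^(1/0.73) ≈ 3.4214.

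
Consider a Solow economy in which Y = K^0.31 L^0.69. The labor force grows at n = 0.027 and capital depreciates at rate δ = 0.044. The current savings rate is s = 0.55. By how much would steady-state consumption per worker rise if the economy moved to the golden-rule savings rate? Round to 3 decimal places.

Δc ≈ 0.209

n + δ = 0.027 + 0.044 = 0.071.
Current steady state (s = 0.55): k* = (0.55/0.071)^(1/0.69) ≈ 19.4338, y* = 19.4338^0.31 ≈ 2.5087, c* = (1−0.55)·2.5087 ≈ 1.1289.
Setting f'(k) = n+δ gives 0.31·k^(0.31−1) = 0.071, hence k_gold = (0.31/0.071)^(1/0.69) ≈ 8.4662.
y_gold = 8.4662^0.31 ≈ 1.9390, c_gold = y_gold − 0.071·k_gold ≈ 1.3379.
Gain: Δc = 1.3379 − 1.1289 ≈ 0.2090.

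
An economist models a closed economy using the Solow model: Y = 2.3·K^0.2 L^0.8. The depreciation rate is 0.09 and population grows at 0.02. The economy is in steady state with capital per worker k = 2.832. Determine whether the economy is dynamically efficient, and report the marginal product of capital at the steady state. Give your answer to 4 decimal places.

The effective depreciation rate is n + δ = 0.02 + 0.09 = 0.11.
MPK = 0.2·2.3·k^(0.2−1) = 0.2·2.3·2.832^(-0.8) ≈ 0.2000.
MPK > 0.11, so the economy is dynamically efficient (under-saving).

dynamically efficient; MPK ≈ 0.2000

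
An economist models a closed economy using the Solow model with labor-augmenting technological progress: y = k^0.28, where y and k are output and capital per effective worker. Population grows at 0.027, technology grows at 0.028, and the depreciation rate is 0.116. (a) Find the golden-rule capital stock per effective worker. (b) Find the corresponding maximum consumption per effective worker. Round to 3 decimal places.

(a) k_gold ≈ 1.984; (b) c_gold ≈ 0.872

Capital per effective worker breaks even when investment replaces (n + g + δ)·k; here n + g + δ = 0.171.
Setting f'(k) = n+g+δ gives 0.28·k^(0.28−1) = 0.171, hence k_gold = (0.28/0.171)^(1/0.72) ≈ 1.9836.
y_gold = 1.9836^0.28 ≈ 1.2114; c_gold = y_gold − 0.171·k_gold ≈ 0.8722.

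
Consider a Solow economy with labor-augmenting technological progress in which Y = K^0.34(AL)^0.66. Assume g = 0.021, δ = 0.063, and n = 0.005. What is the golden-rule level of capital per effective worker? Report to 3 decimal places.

Break-even investment rate: n + g + δ = 0.005 + 0.021 + 0.063 = 0.089.
Maximizing c = f(k) − (n+g+δ)·k gives f'(k) = n+g+δ, i.e. 0.34·k^(0.34−1) = 0.089, so k_gold = (0.34/0.089)^(1/0.66) ≈ 7.6200.

k_gold ≈ 7.620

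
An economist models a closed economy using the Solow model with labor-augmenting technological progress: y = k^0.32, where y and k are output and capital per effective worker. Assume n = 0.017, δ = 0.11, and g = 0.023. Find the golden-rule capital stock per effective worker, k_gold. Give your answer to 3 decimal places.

Break-even investment rate: n + g + δ = 0.017 + 0.023 + 0.11 = 0.15.
Maximizing c = f(k) − (n+g+δ)·k gives f'(k) = n+g+δ, i.e. 0.32·k^(0.32−1) = 0.15, so k_gold = (0.32/0.15)^(1/0.68) ≈ 3.0473.

k_gold ≈ 3.047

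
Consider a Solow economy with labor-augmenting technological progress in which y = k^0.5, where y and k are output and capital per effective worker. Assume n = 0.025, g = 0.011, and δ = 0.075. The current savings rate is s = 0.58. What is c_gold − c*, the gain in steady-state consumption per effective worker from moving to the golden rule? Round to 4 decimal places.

Δc ≈ 0.0577

n + g + δ = 0.025 + 0.011 + 0.075 = 0.111.
Current steady state (s = 0.58): k* = (0.58/0.111)^(1/0.5) ≈ 27.3030, y* = 27.3030^0.5 ≈ 5.2252, c* = (1−0.58)·5.2252 ≈ 2.1946.
Golden rule sets MPK = n+g+δ: 0.5·k^(0.5−1) = 0.111, so k_gold = (0.5/0.111)^(1/0.5) ≈ 20.2906.
y_gold = 20.2906^0.5 ≈ 4.5045, c_gold = y_gold − 0.111·k_gold ≈ 2.2523.
Gain: Δc = 2.2523 − 2.1946 ≈ 0.0577.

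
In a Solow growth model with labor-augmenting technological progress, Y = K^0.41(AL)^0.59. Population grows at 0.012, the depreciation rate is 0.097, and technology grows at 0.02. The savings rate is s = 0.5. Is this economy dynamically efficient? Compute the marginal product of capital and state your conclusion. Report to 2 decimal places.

n + g + δ = 0.012 + 0.02 + 0.097 = 0.129.
Steady-state k*: s·k^0.41 = 0.129·k gives k* = (0.5/0.129)^(1/0.59) ≈ 9.9370.
MPK = 0.41·9.9370^(-0.59) ≈ 0.1058.
MPK < n+g+δ = 0.129, so the economy is dynamically inefficient (over-saving).

dynamically inefficient; MPK ≈ 0.11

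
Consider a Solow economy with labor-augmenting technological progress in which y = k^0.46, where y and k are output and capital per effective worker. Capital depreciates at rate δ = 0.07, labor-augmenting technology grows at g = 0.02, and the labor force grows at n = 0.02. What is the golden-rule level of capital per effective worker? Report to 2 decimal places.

k_gold ≈ 14.15

Break-even investment rate: n + g + δ = 0.02 + 0.02 + 0.07 = 0.11.
Golden rule sets MPK = n+g+δ: 0.46·k^(0.46−1) = 0.11, so k_gold = (0.46/0.11)^(1/0.54) ≈ 14.1474.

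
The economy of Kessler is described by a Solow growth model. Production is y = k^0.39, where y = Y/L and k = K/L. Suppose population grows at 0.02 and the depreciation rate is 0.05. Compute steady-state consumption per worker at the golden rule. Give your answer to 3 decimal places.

c_gold ≈ 1.829

Capital per worker breaks even when investment replaces (n + δ)·k; here n + δ = 0.07.
Setting f'(k) = n+δ gives 0.39·k^(0.39−1) = 0.07, hence k_gold = (0.39/0.07)^(1/0.61) ≈ 16.7069.
y_gold = 16.7069^0.39 ≈ 2.9987.
c_gold = y_gold − (n+δ)·k_gold = 2.9987 − 0.07·16.7069 ≈ 1.8292.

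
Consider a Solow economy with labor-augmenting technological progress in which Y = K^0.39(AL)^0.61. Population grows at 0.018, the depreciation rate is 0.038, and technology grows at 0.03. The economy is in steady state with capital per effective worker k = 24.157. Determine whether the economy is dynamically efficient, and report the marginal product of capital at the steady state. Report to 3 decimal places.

n + g + δ = 0.018 + 0.03 + 0.038 = 0.086.
MPK = 0.39·k^(0.39−1) = 0.39·24.157^(-0.61) ≈ 0.0559.
MPK < 0.086, so the economy is dynamically inefficient (over-saving).

dynamically inefficient; MPK ≈ 0.056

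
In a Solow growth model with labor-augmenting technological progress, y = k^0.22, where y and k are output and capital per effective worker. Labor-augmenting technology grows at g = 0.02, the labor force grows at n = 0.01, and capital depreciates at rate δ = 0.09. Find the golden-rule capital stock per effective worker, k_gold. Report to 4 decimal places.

The effective depreciation rate is n + g + δ = 0.01 + 0.02 + 0.09 = 0.12.
Maximizing c = f(k) − (n+g+δ)·k gives f'(k) = n+g+δ, i.e. 0.22·k^(0.22−1) = 0.12, so k_gold = (0.22/0.12)^(1/0.78) ≈ 2.1751.

k_gold ≈ 2.1751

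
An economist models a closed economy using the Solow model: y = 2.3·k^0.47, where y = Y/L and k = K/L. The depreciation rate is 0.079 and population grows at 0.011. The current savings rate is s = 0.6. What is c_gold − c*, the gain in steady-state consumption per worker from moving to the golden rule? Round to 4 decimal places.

Δc ≈ 0.6940

The effective depreciation rate is n + δ = 0.011 + 0.079 = 0.09.
Current steady state (s = 0.6): k* = (0.6·2.3/0.09)^(1/0.53) ≈ 172.6037, y* = 2.3·172.6037^0.47 ≈ 25.8906, c* = (1−0.6)·25.8906 ≈ 10.3562.
Setting f'(k) = n+δ gives 0.47·2.3·k^(0.47−1) = 0.09, hence k_gold = (0.47·2.3/0.09)^(1/0.53) ≈ 108.8803.
y_gold = 2.3·108.8803^0.47 ≈ 20.8494, c_gold = y_gold − 0.09·k_gold ≈ 11.0502.
Gain: Δc = 11.0502 − 10.3562 ≈ 0.6940.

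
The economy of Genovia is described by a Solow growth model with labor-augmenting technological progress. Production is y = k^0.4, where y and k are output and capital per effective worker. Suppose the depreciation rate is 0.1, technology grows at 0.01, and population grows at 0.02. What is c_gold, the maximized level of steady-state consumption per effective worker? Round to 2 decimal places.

c_gold ≈ 1.27

The effective depreciation rate is n + g + δ = 0.02 + 0.01 + 0.1 = 0.13.
Setting f'(k) = n+g+δ gives 0.4·k^(0.4−1) = 0.13, hence k_gold = (0.4/0.13)^(1/0.6) ≈ 6.5092.
y_gold = 6.5092^0.4 ≈ 2.1155.
c_gold = y_gold − (n+g+δ)·k_gold = 2.1155 − 0.13·6.5092 ≈ 1.2693.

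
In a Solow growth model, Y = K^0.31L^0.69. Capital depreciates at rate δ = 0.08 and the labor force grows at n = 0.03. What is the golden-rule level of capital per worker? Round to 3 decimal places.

The effective depreciation rate is n + δ = 0.03 + 0.08 = 0.11.
Maximizing c = f(k) − (n+δ)·k gives f'(k) = n+δ, i.e. 0.31·k^(0.31−1) = 0.11, so k_gold = (0.31/0.11)^(1/0.69) ≈ 4.4888.

k_gold ≈ 4.489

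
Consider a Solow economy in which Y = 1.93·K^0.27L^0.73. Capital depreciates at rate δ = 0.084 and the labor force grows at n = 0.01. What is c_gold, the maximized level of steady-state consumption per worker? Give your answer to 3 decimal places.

c_gold ≈ 2.654

Capital per worker breaks even when investment replaces (n + δ)·k; here n + δ = 0.094.
Maximizing c = f(k) − (n+δ)·k gives f'(k) = n+δ, i.e. 0.27·1.93·k^(0.27−1) = 0.094, so k_gold = (0.27·1.93/0.094)^(1/0.73) ≈ 10.4447.
y_gold = 1.93·10.4447^0.27 ≈ 3.6363.
c_gold = y_gold − (n+δ)·k_gold = 3.6363 − 0.094·10.4447 ≈ 2.6545.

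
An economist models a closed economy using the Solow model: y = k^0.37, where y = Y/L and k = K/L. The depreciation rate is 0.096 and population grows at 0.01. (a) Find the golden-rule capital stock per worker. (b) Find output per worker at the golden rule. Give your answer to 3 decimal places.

The effective depreciation rate is n + δ = 0.01 + 0.096 = 0.106.
Golden rule sets MPK = n+δ: 0.37·k^(0.37−1) = 0.106, so k_gold = (0.37/0.106)^(1/0.63) ≈ 7.2734.
y_gold = 7.2734^0.37 ≈ 2.0837.

(a) k_gold ≈ 7.273; (b) y_gold ≈ 2.084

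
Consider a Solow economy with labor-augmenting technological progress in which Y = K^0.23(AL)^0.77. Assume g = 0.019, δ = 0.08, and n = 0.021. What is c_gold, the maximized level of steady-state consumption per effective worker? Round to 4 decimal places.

Capital per effective worker breaks even when investment replaces (n + g + δ)·k; here n + g + δ = 0.12.
Setting f'(k) = n+g+δ gives 0.23·k^(0.23−1) = 0.12, hence k_gold = (0.23/0.12)^(1/0.77) ≈ 2.3278.
y_gold = 2.3278^0.23 ≈ 1.2145.
c_gold = y_gold − (n+g+δ)·k_gold = 1.2145 − 0.12·2.3278 ≈ 0.9352.

c_gold ≈ 0.9352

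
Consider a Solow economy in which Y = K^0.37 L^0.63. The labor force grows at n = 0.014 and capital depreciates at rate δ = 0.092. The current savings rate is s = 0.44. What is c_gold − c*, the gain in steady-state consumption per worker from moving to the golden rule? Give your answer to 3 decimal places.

Capital per worker breaks even when investment replaces (n + δ)·k; here n + δ = 0.106.
Current steady state (s = 0.44): k* = (0.44/0.106)^(1/0.63) ≈ 9.5760, y* = 9.5760^0.37 ≈ 2.3070, c* = (1−0.44)·2.3070 ≈ 1.2919.
Maximizing c = f(k) − (n+δ)·k gives f'(k) = n+δ, i.e. 0.37·k^(0.37−1) = 0.106, so k_gold = (0.37/0.106)^(1/0.63) ≈ 7.2734.
y_gold = 7.2734^0.37 ≈ 2.0837, c_gold = y_gold − 0.106·k_gold ≈ 1.3128.
Gain: Δc = 1.3128 − 1.2919 ≈ 0.0209.

Δc ≈ 0.021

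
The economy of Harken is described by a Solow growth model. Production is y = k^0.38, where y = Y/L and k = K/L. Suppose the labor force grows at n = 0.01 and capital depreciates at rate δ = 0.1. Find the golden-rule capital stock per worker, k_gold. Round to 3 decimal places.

k_gold ≈ 7.385

The effective depreciation rate is n + δ = 0.01 + 0.1 = 0.11.
Maximizing c = f(k) − (n+δ)·k gives f'(k) = n+δ, i.e. 0.38·k^(0.38−1) = 0.11, so k_gold = (0.38/0.11)^(1/0.62) ≈ 7.3854.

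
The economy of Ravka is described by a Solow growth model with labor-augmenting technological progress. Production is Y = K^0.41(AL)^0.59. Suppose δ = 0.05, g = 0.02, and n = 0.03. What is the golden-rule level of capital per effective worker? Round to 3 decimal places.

n + g + δ = 0.03 + 0.02 + 0.05 = 0.1.
At the golden rule the marginal product of capital equals n+g+δ: 0.41·k^(0.41−1) = 0.1. Solving, k_gold = (0.41/0.1)^(1/0.59) ≈ 10.9299.

k_gold ≈ 10.930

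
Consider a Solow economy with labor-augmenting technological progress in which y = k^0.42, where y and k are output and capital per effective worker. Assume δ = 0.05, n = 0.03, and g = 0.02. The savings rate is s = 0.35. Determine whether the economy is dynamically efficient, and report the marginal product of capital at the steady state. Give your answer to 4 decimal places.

The effective depreciation rate is n + g + δ = 0.03 + 0.02 + 0.05 = 0.1.
Steady-state k*: s·k^0.42 = 0.1·k gives k* = (0.35/0.1)^(1/0.58) ≈ 8.6706.
MPK = 0.42·8.6706^(-0.58) ≈ 0.1200.
MPK > n+g+δ = 0.1, so the economy is dynamically efficient (under-saving).

dynamically efficient; MPK ≈ 0.1200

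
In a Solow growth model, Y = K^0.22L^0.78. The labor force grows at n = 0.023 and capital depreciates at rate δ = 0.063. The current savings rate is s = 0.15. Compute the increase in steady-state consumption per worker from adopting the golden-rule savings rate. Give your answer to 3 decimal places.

n + δ = 0.023 + 0.063 = 0.086.
Current steady state (s = 0.15): k* = (0.15/0.086)^(1/0.78) ≈ 2.0405, y* = 2.0405^0.22 ≈ 1.1699, c* = (1−0.15)·1.1699 ≈ 0.9944.
Setting f'(k) = n+δ gives 0.22·k^(0.22−1) = 0.086, hence k_gold = (0.22/0.086)^(1/0.78) ≈ 3.3341.
y_gold = 3.3341^0.22 ≈ 1.3033, c_gold = y_gold − 0.086·k_gold ≈ 1.0166.
Gain: Δc = 1.0166 − 0.9944 ≈ 0.0222.

Δc ≈ 0.022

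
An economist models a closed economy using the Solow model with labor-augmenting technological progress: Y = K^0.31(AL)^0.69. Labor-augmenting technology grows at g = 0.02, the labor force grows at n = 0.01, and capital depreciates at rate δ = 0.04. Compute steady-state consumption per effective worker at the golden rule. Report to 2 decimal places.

The effective depreciation rate is n + g + δ = 0.01 + 0.02 + 0.04 = 0.07.
Setting f'(k) = n+g+δ gives 0.31·k^(0.31−1) = 0.07, hence k_gold = (0.31/0.07)^(1/0.69) ≈ 8.6420.
y_gold = 8.6420^0.31 ≈ 1.9514.
c_gold = y_gold − (n+g+δ)·k_gold = 1.9514 − 0.07·8.6420 ≈ 1.3465.

c_gold ≈ 1.35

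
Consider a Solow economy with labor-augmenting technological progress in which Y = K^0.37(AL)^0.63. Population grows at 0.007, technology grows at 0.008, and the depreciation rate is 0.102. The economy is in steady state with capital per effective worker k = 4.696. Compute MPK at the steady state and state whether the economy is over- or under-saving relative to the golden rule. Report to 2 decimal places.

under-saving; MPK ≈ 0.14

The effective depreciation rate is n + g + δ = 0.007 + 0.008 + 0.102 = 0.117.
MPK = 0.37·k^(0.37−1) = 0.37·4.696^(-0.63) ≈ 0.1396.
MPK > 0.117, so the economy is dynamically efficient (under-saving).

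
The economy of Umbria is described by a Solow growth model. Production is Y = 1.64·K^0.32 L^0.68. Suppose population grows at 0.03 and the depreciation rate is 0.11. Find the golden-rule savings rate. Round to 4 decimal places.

Capital per worker breaks even when investment replaces (n + δ)·k; here n + δ = 0.14.
At the golden rule MPK = n+δ, and in any Cobb-Douglas steady state s = (n+δ)·k/y = MPK·k/y = capital's share 0.32.

s_gold = 0.3200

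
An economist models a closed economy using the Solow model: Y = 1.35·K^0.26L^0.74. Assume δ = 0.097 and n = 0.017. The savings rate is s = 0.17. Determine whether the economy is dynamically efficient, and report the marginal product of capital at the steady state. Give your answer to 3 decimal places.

n + δ = 0.017 + 0.097 = 0.114.
Steady-state k*: s·A·k^0.26 = 0.114·k gives k* = (0.17·1.35/0.114)^(1/0.74) ≈ 2.5742.
MPK = 0.26·1.35·2.5742^(-0.74) ≈ 0.1744.
MPK > n+δ = 0.114, so the economy is dynamically efficient (under-saving).

dynamically efficient; MPK ≈ 0.174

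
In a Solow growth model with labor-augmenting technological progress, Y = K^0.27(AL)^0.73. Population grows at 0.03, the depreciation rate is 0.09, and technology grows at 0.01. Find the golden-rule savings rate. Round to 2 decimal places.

Break-even investment rate: n + g + δ = 0.03 + 0.01 + 0.09 = 0.13.
At the golden rule MPK = n+g+δ, and in any Cobb-Douglas steady state s = (n+g+δ)·k/y = MPK·k/y = capital's share 0.27.

s_gold = 0.27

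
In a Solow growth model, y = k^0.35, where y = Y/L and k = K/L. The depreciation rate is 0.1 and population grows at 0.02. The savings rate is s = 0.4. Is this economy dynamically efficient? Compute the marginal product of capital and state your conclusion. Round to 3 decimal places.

Capital per worker breaks even when investment replaces (n + δ)·k; here n + δ = 0.12.
Steady-state k*: s·k^0.35 = 0.12·k gives k* = (0.4/0.12)^(1/0.65) ≈ 6.3742.
MPK = 0.35·6.3742^(-0.65) ≈ 0.1050.
MPK < n+δ = 0.12, so the economy is dynamically inefficient (over-saving).

dynamically inefficient; MPK ≈ 0.105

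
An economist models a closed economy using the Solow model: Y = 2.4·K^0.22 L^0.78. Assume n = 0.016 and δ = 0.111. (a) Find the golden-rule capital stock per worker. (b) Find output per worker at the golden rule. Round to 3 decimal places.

n + δ = 0.016 + 0.111 = 0.127.
Golden rule sets MPK = n+δ: 0.22·2.4·k^(0.22−1) = 0.127, so k_gold = (0.22·2.4/0.127)^(1/0.78) ≈ 6.2140.
y_gold = 2.4·6.2140^0.22 ≈ 3.5872.

(a) k_gold ≈ 6.214; (b) y_gold ≈ 3.587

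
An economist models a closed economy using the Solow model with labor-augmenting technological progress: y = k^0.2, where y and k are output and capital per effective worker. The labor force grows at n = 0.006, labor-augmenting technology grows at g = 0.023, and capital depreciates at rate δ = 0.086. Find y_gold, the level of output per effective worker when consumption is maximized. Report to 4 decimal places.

y_gold ≈ 1.1484

n + g + δ = 0.006 + 0.023 + 0.086 = 0.115.
At the golden rule the marginal product of capital equals n+g+δ: 0.2·k^(0.2−1) = 0.115. Solving, k_gold = (0.2/0.115)^(1/0.8) ≈ 1.9972.
Output: y_gold = k_gold^0.2 = 1.9972^0.2 ≈ 1.1484.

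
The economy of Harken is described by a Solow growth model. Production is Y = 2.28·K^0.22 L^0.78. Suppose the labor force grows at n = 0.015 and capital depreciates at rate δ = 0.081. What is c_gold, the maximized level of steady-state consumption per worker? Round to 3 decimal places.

c_gold ≈ 2.835

The effective depreciation rate is n + δ = 0.015 + 0.081 = 0.096.
Maximizing c = f(k) − (n+δ)·k gives f'(k) = n+δ, i.e. 0.22·2.28·k^(0.22−1) = 0.096, so k_gold = (0.22·2.28/0.096)^(1/0.78) ≈ 8.3296.
y_gold = 2.28·8.3296^0.22 ≈ 3.6347.
c_gold = y_gold − (n+δ)·k_gold = 3.6347 − 0.096·8.3296 ≈ 2.8351.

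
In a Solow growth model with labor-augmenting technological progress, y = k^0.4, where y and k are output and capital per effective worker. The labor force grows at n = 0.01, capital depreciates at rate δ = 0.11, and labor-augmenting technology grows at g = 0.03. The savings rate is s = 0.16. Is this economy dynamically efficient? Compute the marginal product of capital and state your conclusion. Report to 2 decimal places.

dynamically efficient; MPK ≈ 0.38

n + g + δ = 0.01 + 0.03 + 0.11 = 0.15.
Steady-state k*: s·k^0.4 = 0.15·k gives k* = (0.16/0.15)^(1/0.6) ≈ 1.1136.
MPK = 0.4·1.1136^(-0.6) ≈ 0.3750.
MPK > n+g+δ = 0.15, so the economy is dynamically efficient (under-saving).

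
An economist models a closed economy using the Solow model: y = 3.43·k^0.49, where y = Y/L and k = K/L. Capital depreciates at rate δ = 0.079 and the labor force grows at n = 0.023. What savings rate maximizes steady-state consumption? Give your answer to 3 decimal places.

n + δ = 0.023 + 0.079 = 0.102.
At the golden rule MPK = n+δ, and in any Cobb-Douglas steady state s = (n+δ)·k/y = MPK·k/y = capital's share 0.49.

s_gold = 0.490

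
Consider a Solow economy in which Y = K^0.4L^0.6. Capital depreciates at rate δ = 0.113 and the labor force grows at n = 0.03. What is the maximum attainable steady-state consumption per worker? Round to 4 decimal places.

Break-even investment rate: n + δ = 0.03 + 0.113 = 0.143.
Maximizing c = f(k) − (n+δ)·k gives f'(k) = n+δ, i.e. 0.4·k^(0.4−1) = 0.143, so k_gold = (0.4/0.143)^(1/0.6) ≈ 5.5532.
y_gold = 5.5532^0.4 ≈ 1.9853.
c_gold = y_gold − (n+δ)·k_gold = 1.9853 − 0.143·5.5532 ≈ 1.1912.

c_gold ≈ 1.1912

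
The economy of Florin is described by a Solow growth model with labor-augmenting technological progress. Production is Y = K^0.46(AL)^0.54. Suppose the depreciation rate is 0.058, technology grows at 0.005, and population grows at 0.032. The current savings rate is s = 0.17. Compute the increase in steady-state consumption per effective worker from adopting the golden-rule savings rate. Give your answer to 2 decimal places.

Δc ≈ 0.71

Capital per effective worker breaks even when investment replaces (n + g + δ)·k; here n + g + δ = 0.095.
Current steady state (s = 0.17): k* = (0.17/0.095)^(1/0.54) ≈ 2.9377, y* = 2.9377^0.46 ≈ 1.6417, c* = (1−0.17)·1.6417 ≈ 1.3626.
At the golden rule the marginal product of capital equals n+g+δ: 0.46·k^(0.46−1) = 0.095. Solving, k_gold = (0.46/0.095)^(1/0.54) ≈ 18.5602.
y_gold = 18.5602^0.46 ≈ 3.8331, c_gold = y_gold − 0.095·k_gold ≈ 2.0699.
Gain: Δc = 2.0699 − 1.3626 ≈ 0.7073.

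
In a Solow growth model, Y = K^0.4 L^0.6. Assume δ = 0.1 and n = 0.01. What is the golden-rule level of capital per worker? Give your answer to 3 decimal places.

k_gold ≈ 8.599

Break-even investment rate: n + δ = 0.01 + 0.1 = 0.11.
Maximizing c = f(k) − (n+δ)·k gives f'(k) = n+δ, i.e. 0.4·k^(0.4−1) = 0.11, so k_gold = (0.4/0.11)^(1/0.6) ≈ 8.5990.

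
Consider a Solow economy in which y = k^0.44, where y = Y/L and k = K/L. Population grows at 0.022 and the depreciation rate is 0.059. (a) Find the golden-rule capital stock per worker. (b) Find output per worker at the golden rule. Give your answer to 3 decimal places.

(a) k_gold ≈ 20.533; (b) y_gold ≈ 3.780

Break-even investment rate: n + δ = 0.022 + 0.059 = 0.081.
Maximizing c = f(k) − (n+δ)·k gives f'(k) = n+δ, i.e. 0.44·k^(0.44−1) = 0.081, so k_gold = (0.44/0.081)^(1/0.56) ≈ 20.5325.
y_gold = 20.5325^0.44 ≈ 3.7799.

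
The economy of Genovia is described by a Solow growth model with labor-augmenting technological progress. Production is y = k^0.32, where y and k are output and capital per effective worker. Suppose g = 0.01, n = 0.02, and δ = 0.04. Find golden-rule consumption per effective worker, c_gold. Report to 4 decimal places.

Break-even investment rate: n + g + δ = 0.02 + 0.01 + 0.04 = 0.07.
Setting f'(k) = n+g+δ gives 0.32·k^(0.32−1) = 0.07, hence k_gold = (0.32/0.07)^(1/0.68) ≈ 9.3468.
y_gold = 9.3468^0.32 ≈ 2.0446.
c_gold = y_gold − (n+g+δ)·k_gold = 2.0446 − 0.07·9.3468 ≈ 1.3903.

c_gold ≈ 1.3903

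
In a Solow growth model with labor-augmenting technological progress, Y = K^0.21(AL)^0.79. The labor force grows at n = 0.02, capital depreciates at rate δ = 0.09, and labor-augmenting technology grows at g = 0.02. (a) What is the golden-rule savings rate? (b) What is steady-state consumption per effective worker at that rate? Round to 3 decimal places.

(a) s_gold = 0.210; (b) c_gold ≈ 0.897

The effective depreciation rate is n + g + δ = 0.02 + 0.02 + 0.09 = 0.13.
For Cobb-Douglas, s_gold equals capital's share: s_gold = 0.21.
Setting f'(k) = n+g+δ gives 0.21·k^(0.21−1) = 0.13, hence k_gold = (0.21/0.13)^(1/0.79) ≈ 1.8350.
y_gold = 1.8350^0.21 ≈ 1.1360; c_gold = (1−0.21)·y_gold ≈ 0.8974.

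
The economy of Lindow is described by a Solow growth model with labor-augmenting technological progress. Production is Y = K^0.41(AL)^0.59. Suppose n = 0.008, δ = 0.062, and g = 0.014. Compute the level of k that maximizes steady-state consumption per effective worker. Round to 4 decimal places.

Break-even investment rate: n + g + δ = 0.008 + 0.014 + 0.062 = 0.084.
Golden rule sets MPK = n+g+δ: 0.41·k^(0.41−1) = 0.084, so k_gold = (0.41/0.084)^(1/0.59) ≈ 14.6878.

k_gold ≈ 14.6878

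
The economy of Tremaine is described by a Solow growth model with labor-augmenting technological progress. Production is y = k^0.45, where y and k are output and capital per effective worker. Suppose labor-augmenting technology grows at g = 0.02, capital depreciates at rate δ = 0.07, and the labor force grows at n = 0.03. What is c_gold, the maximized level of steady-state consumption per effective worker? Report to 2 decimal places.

c_gold ≈ 1.62

Capital per effective worker breaks even when investment replaces (n + g + δ)·k; here n + g + δ = 0.12.
At the golden rule the marginal product of capital equals n+g+δ: 0.45·k^(0.45−1) = 0.12. Solving, k_gold = (0.45/0.12)^(1/0.55) ≈ 11.0584.
y_gold = 11.0584^0.45 ≈ 2.9489.
c_gold = y_gold − (n+g+δ)·k_gold = 2.9489 − 0.12·11.0584 ≈ 1.6219.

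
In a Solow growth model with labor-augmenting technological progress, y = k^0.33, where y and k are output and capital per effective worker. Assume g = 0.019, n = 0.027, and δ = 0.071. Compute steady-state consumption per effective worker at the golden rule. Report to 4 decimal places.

c_gold ≈ 1.1166

Break-even investment rate: n + g + δ = 0.027 + 0.019 + 0.071 = 0.117.
Setting f'(k) = n+g+δ gives 0.33·k^(0.33−1) = 0.117, hence k_gold = (0.33/0.117)^(1/0.67) ≈ 4.7004.
y_gold = 4.7004^0.33 ≈ 1.6665.
c_gold = y_gold − (n+g+δ)·k_gold = 1.6665 − 0.117·4.7004 ≈ 1.1166.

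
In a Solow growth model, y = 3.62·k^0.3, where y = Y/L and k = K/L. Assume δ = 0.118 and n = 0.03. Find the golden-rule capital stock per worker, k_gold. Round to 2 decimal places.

Capital per worker breaks even when investment replaces (n + δ)·k; here n + δ = 0.148.
Maximizing c = f(k) − (n+δ)·k gives f'(k) = n+δ, i.e. 0.3·3.62·k^(0.3−1) = 0.148, so k_gold = (0.3·3.62/0.148)^(1/0.7) ≈ 17.2395.

k_gold ≈ 17.24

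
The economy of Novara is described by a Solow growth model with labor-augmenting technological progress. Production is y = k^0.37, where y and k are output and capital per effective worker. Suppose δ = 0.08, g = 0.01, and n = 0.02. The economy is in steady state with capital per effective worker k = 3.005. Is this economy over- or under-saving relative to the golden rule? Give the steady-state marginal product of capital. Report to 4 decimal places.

under-saving; MPK ≈ 0.1850

The effective depreciation rate is n + g + δ = 0.02 + 0.01 + 0.08 = 0.11.
MPK = 0.37·k^(0.37−1) = 0.37·3.005^(-0.63) ≈ 0.1850.
MPK > 0.11, so the economy is dynamically efficient (under-saving).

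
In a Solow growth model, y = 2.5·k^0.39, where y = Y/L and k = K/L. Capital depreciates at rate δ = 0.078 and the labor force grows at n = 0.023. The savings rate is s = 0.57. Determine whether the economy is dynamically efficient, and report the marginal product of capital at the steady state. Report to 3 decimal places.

dynamically inefficient; MPK ≈ 0.069

The effective depreciation rate is n + δ = 0.023 + 0.078 = 0.101.
Steady-state k*: s·A·k^0.39 = 0.101·k gives k* = (0.57·2.5/0.101)^(1/0.61) ≈ 76.6330.
MPK = 0.39·2.5·76.6330^(-0.61) ≈ 0.0691.
MPK < n+δ = 0.101, so the economy is dynamically inefficient (over-saving).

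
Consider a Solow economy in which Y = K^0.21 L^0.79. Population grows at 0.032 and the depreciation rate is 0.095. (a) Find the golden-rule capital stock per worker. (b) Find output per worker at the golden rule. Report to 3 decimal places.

(a) k_gold ≈ 1.890; (b) y_gold ≈ 1.143

n + δ = 0.032 + 0.095 = 0.127.
Maximizing c = f(k) − (n+δ)·k gives f'(k) = n+δ, i.e. 0.21·k^(0.21−1) = 0.127, so k_gold = (0.21/0.127)^(1/0.79) ≈ 1.8901.
y_gold = 1.8901^0.21 ≈ 1.1430.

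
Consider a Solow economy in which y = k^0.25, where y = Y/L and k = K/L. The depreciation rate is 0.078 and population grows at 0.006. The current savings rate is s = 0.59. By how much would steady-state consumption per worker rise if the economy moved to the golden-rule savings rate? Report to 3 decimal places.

Δc ≈ 0.294

The effective depreciation rate is n + δ = 0.006 + 0.078 = 0.084.
Current steady state (s = 0.59): k* = (0.59/0.084)^(1/0.75) ≈ 13.4513, y* = 13.4513^0.25 ≈ 1.9151, c* = (1−0.59)·1.9151 ≈ 0.7852.
At the golden rule the marginal product of capital equals n+δ: 0.25·k^(0.25−1) = 0.084. Solving, k_gold = (0.25/0.084)^(1/0.75) ≈ 4.2810.
y_gold = 4.2810^0.25 ≈ 1.4384, c_gold = y_gold − 0.084·k_gold ≈ 1.0788.
Gain: Δc = 1.0788 − 0.7852 ≈ 0.2936.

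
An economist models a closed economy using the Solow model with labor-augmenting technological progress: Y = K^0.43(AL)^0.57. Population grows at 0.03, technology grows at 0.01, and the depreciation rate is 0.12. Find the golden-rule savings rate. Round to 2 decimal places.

s_gold = 0.43

The effective depreciation rate is n + g + δ = 0.03 + 0.01 + 0.12 = 0.16.
At the golden rule MPK = n+g+δ, and in any Cobb-Douglas steady state s = (n+g+δ)·k/y = MPK·k/y = capital's share 0.43.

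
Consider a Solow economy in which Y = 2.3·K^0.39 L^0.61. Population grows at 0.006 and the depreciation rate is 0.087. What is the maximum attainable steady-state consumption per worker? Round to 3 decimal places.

c_gold ≈ 5.975

n + δ = 0.006 + 0.087 = 0.093.
Setting f'(k) = n+δ gives 0.39·2.3·k^(0.39−1) = 0.093, hence k_gold = (0.39·2.3/0.093)^(1/0.61) ≈ 41.0792.
y_gold = 2.3·41.0792^0.39 ≈ 9.7958.
c_gold = y_gold − (n+δ)·k_gold = 9.7958 − 0.093·41.0792 ≈ 5.9754.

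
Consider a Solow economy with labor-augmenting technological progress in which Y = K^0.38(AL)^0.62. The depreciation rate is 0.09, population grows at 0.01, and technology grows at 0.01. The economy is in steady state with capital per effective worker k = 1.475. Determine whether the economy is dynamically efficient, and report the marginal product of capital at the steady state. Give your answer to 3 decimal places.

dynamically efficient; MPK ≈ 0.299

n + g + δ = 0.01 + 0.01 + 0.09 = 0.11.
MPK = 0.38·k^(0.38−1) = 0.38·1.475^(-0.62) ≈ 0.2986.
MPK > 0.11, so the economy is dynamically efficient (under-saving).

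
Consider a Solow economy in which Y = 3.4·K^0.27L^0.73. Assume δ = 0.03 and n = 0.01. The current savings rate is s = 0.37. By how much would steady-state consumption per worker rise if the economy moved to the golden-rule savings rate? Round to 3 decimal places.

The effective depreciation rate is n + δ = 0.01 + 0.03 = 0.04.
Current steady state (s = 0.37): k* = (0.37·3.4/0.04)^(1/0.73) ≈ 112.5992, y* = 3.4·112.5992^0.27 ≈ 12.1729, c* = (1−0.37)·12.1729 ≈ 7.6689.
Golden rule sets MPK = n+δ: 0.27·3.4·k^(0.27−1) = 0.04, so k_gold = (0.27·3.4/0.04)^(1/0.73) ≈ 73.1284.
y_gold = 3.4·73.1284^0.27 ≈ 10.8338, c_gold = y_gold − 0.04·k_gold ≈ 7.9087.
Gain: Δc = 7.9087 − 7.6689 ≈ 0.2398.

Δc ≈ 0.240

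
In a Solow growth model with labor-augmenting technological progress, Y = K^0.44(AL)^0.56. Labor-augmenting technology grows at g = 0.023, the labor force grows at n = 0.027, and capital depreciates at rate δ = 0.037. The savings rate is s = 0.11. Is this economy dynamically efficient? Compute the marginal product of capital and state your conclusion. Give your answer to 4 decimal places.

dynamically efficient; MPK ≈ 0.3480

The effective depreciation rate is n + g + δ = 0.027 + 0.023 + 0.037 = 0.087.
Steady-state k*: s·k^0.44 = 0.087·k gives k* = (0.11/0.087)^(1/0.56) ≈ 1.5203.
MPK = 0.44·1.5203^(-0.56) ≈ 0.3480.
MPK > n+g+δ = 0.087, so the economy is dynamically efficient (under-saving).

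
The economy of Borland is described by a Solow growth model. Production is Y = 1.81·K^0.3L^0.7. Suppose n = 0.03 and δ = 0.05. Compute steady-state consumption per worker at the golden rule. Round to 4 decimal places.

c_gold ≈ 2.8789

Break-even investment rate: n + δ = 0.03 + 0.05 = 0.08.
Golden rule sets MPK = n+δ: 0.3·1.81·k^(0.3−1) = 0.08, so k_gold = (0.3·1.81/0.08)^(1/0.7) ≈ 15.4226.
y_gold = 1.81·15.4226^0.3 ≈ 4.1127.
c_gold = y_gold − (n+δ)·k_gold = 4.1127 − 0.08·15.4226 ≈ 2.8789.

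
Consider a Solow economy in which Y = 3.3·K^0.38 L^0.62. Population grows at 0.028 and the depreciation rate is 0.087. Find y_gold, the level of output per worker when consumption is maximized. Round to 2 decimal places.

Break-even investment rate: n + δ = 0.028 + 0.087 = 0.115.
Maximizing c = f(k) − (n+δ)·k gives f'(k) = n+δ, i.e. 0.38·3.3·k^(0.38−1) = 0.115, so k_gold = (0.38·3.3/0.115)^(1/0.62) ≈ 47.1572.
Output: y_gold = 3.3·k_gold^0.38 = 3.3·47.1572^0.38 ≈ 14.2713.

y_gold ≈ 14.27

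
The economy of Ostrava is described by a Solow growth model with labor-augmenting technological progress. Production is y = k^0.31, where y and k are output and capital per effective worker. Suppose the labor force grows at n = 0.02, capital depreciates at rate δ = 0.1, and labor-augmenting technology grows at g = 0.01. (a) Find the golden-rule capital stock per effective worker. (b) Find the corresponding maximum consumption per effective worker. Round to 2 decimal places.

The effective depreciation rate is n + g + δ = 0.02 + 0.01 + 0.1 = 0.13.
Maximizing c = f(k) − (n+g+δ)·k gives f'(k) = n+g+δ, i.e. 0.31·k^(0.31−1) = 0.13, so k_gold = (0.31/0.13)^(1/0.69) ≈ 3.5236.
y_gold = 3.5236^0.31 ≈ 1.4776; c_gold = y_gold − 0.13·k_gold ≈ 1.0196.

(a) k_gold ≈ 3.52; (b) c_gold ≈ 1.02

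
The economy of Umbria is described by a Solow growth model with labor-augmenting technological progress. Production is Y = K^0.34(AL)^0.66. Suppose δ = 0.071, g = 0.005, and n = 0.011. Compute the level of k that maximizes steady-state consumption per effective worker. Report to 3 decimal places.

n + g + δ = 0.011 + 0.005 + 0.071 = 0.087.
Golden rule sets MPK = n+g+δ: 0.34·k^(0.34−1) = 0.087, so k_gold = (0.34/0.087)^(1/0.66) ≈ 7.8869.

k_gold ≈ 7.887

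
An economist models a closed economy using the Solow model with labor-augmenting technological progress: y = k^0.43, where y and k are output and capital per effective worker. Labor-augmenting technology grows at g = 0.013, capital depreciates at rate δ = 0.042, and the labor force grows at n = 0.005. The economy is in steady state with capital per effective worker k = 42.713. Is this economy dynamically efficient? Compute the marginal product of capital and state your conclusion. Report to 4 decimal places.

n + g + δ = 0.005 + 0.013 + 0.042 = 0.06.
MPK = 0.43·k^(0.43−1) = 0.43·42.713^(-0.57) ≈ 0.0506.
MPK < 0.06, so the economy is dynamically inefficient (over-saving).

dynamically inefficient; MPK ≈ 0.0506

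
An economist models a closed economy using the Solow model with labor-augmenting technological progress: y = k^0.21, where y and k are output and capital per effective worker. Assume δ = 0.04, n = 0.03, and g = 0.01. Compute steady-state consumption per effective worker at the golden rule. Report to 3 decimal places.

n + g + δ = 0.03 + 0.01 + 0.04 = 0.08.
Setting f'(k) = n+g+δ gives 0.21·k^(0.21−1) = 0.08, hence k_gold = (0.21/0.08)^(1/0.79) ≈ 3.3927.
y_gold = 3.3927^0.21 ≈ 1.2925.
c_gold = y_gold − (n+g+δ)·k_gold = 1.2925 − 0.08·3.3927 ≈ 1.0210.

c_gold ≈ 1.021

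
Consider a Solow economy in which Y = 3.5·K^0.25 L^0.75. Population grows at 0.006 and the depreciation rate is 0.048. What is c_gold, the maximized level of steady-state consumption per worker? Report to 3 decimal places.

Capital per worker breaks even when investment replaces (n + δ)·k; here n + δ = 0.054.
At the golden rule the marginal product of capital equals n+δ: 0.25·3.5·k^(0.25−1) = 0.054. Solving, k_gold = (0.25·3.5/0.054)^(1/0.75) ≈ 41.0033.
y_gold = 3.5·41.0033^0.25 ≈ 8.8567.
c_gold = y_gold − (n+δ)·k_gold = 8.8567 − 0.054·41.0033 ≈ 6.6425.

c_gold ≈ 6.643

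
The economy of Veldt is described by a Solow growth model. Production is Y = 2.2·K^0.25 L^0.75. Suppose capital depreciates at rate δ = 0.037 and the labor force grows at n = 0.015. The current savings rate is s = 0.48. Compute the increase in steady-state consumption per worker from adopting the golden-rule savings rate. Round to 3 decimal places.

Break-even investment rate: n + δ = 0.015 + 0.037 = 0.052.
Current steady state (s = 0.48): k* = (0.48·2.2/0.052)^(1/0.75) ≈ 55.4048, y* = 2.2·55.4048^0.25 ≈ 6.0022, c* = (1−0.48)·6.0022 ≈ 3.1211.
Maximizing c = f(k) − (n+δ)·k gives f'(k) = n+δ, i.e. 0.25·2.2·k^(0.25−1) = 0.052, so k_gold = (0.25·2.2/0.052)^(1/0.75) ≈ 23.2173.
y_gold = 2.2·23.2173^0.25 ≈ 4.8292, c_gold = y_gold − 0.052·k_gold ≈ 3.6219.
Gain: Δc = 3.6219 − 3.1211 ≈ 0.5008.

Δc ≈ 0.501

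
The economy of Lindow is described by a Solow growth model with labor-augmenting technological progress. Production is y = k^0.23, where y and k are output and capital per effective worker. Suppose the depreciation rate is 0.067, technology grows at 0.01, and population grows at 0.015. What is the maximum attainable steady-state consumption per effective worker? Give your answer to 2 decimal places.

Capital per effective worker breaks even when investment replaces (n + g + δ)·k; here n + g + δ = 0.092.
Maximizing c = f(k) − (n+g+δ)·k gives f'(k) = n+g+δ, i.e. 0.23·k^(0.23−1) = 0.092, so k_gold = (0.23/0.092)^(1/0.77) ≈ 3.2870.
y_gold = 3.2870^0.23 ≈ 1.3148.
c_gold = y_gold − (n+g+δ)·k_gold = 1.3148 − 0.092·3.2870 ≈ 1.0124.

c_gold ≈ 1.01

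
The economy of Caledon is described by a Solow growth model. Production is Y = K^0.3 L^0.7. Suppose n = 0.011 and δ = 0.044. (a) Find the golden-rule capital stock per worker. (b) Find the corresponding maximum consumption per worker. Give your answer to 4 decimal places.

(a) k_gold ≈ 11.2853; (b) c_gold ≈ 1.4483

Break-even investment rate: n + δ = 0.011 + 0.044 = 0.055.
At the golden rule the marginal product of capital equals n+δ: 0.3·k^(0.3−1) = 0.055. Solving, k_gold = (0.3/0.055)^(1/0.7) ≈ 11.2853.
y_gold = 11.2853^0.3 ≈ 2.0690; c_gold = y_gold − 0.055·k_gold ≈ 1.4483.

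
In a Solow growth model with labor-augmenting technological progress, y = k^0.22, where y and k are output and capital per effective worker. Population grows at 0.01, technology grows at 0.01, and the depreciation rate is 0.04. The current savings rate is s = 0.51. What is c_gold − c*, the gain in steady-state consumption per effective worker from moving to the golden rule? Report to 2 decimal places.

Capital per effective worker breaks even when investment replaces (n + g + δ)·k; here n + g + δ = 0.06.
Current steady state (s = 0.51): k* = (0.51/0.06)^(1/0.78) ≈ 15.5440, y* = 15.5440^0.22 ≈ 1.8287, c* = (1−0.51)·1.8287 ≈ 0.8961.
Setting f'(k) = n+g+δ gives 0.22·k^(0.22−1) = 0.06, hence k_gold = (0.22/0.06)^(1/0.78) ≈ 5.2896.
y_gold = 5.2896^0.22 ≈ 1.4426, c_gold = y_gold − 0.06·k_gold ≈ 1.1252.
Gain: Δc = 1.1252 − 0.8961 ≈ 0.2292.

Δc ≈ 0.23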